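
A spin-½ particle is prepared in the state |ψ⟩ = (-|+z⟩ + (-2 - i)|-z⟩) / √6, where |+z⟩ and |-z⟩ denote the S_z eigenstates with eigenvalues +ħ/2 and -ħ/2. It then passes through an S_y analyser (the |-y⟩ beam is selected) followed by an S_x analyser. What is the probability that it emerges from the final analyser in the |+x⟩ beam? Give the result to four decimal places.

First analyser (S_y): P(|-y⟩) = |⟨-y|ψ⟩|² = 4/12.
After stage 1 the state is |-y⟩; P(|+x⟩) = |⟨+x|-y⟩|² = 1/2.
Joint probability = 4/12 × 1/2 = 0.1667.

0.1667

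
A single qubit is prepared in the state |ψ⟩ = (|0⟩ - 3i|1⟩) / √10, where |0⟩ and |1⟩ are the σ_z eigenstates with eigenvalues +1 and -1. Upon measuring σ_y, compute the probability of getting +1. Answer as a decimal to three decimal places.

|+y⟩ = (|0⟩ + i|1⟩)/√2, so ⟨+y|ψ⟩ = (-2) / (√2·√10).
P = |-2|² / 20 = 4/20.

0.200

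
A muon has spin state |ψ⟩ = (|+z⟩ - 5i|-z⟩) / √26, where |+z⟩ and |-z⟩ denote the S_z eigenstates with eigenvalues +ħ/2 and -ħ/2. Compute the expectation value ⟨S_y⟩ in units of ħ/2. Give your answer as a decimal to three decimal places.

-0.385

⟨σ_y⟩ = 2 Im(a* b)/(|a|²+|b|²) with a = 1, b = -5i.
a* b = -5i, so ⟨σ_y⟩ = -10/26.
⟨S_y⟩ = (ħ/2)·⟨σ_y⟩.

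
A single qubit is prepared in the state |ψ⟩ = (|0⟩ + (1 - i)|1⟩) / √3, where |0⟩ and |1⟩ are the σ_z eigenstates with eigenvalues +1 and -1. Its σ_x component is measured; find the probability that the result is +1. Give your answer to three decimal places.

|+x⟩ = (|0⟩ + |1⟩)/√2, so ⟨+x|ψ⟩ = (2 - i) / (√2·√3).
P = |2 - i|² / 6 = 5/6.

0.833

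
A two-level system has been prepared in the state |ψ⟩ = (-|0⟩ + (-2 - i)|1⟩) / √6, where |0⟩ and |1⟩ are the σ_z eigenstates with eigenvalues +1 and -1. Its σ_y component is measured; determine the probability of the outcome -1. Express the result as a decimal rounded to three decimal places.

0.333

|-y⟩ = (|0⟩ - i|1⟩)/√2, so ⟨-y|ψ⟩ = (-2i) / (√2·√6).
P = |-2i|² / 12 = 4/12.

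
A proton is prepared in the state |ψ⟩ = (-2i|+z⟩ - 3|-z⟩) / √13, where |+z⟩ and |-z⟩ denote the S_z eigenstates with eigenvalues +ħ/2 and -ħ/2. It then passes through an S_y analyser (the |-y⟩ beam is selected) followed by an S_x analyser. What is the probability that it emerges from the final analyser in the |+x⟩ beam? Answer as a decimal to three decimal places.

0.481

First analyser (S_y): P(|-y⟩) = |⟨-y|ψ⟩|² = 25/26.
After stage 1 the state is |-y⟩; P(|+x⟩) = |⟨+x|-y⟩|² = 1/2.
Joint probability = 25/26 × 1/2 = 0.481.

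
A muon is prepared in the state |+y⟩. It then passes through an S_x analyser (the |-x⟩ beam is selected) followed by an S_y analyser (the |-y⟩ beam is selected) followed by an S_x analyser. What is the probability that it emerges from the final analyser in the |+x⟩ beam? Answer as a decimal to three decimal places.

First analyser (S_x): from |+y⟩, P(|-x⟩) = 1/2.
After stage 1 the state is |-x⟩; P(|-y⟩) = |⟨-y|-x⟩|² = 1/2.
After stage 2 the state is |-y⟩; P(|+x⟩) = |⟨+x|-y⟩|² = 1/2.
Joint probability = 1/2 × 1/2 × 1/2 = 0.125.

0.125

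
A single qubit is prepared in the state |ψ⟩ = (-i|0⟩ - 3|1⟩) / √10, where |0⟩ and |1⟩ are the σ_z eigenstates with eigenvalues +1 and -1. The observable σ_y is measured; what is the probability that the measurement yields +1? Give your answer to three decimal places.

0.200

|+y⟩ = (|0⟩ + i|1⟩)/√2, so ⟨+y|ψ⟩ = (2i) / (√2·√10).
P = |2i|² / 20 = 4/20.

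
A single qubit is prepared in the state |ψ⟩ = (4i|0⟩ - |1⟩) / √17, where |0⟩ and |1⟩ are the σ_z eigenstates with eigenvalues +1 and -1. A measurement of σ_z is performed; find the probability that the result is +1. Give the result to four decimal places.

0.9412

The +1 outcome corresponds to |0⟩. Its amplitude in |ψ⟩ is 4i/√17.
P = |4i|² / 17 = 16/17.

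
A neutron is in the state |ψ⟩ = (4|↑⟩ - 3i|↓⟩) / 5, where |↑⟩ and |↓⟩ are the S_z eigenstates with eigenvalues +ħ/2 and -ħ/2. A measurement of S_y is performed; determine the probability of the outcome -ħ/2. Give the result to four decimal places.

0.9800

|-y⟩ = (|↑⟩ - i|↓⟩)/√2, so ⟨-y|ψ⟩ = (7) / (√2·5).
P = |7|² / 50 = 49/50.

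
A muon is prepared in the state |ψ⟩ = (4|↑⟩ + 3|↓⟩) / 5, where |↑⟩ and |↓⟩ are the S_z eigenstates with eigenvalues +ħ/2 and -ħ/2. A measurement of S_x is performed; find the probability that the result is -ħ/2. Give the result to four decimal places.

|-x⟩ = (|↑⟩ - |↓⟩)/√2, so ⟨-x|ψ⟩ = (1) / (√2·5).
P = |1|² / 50 = 1/50.

0.0200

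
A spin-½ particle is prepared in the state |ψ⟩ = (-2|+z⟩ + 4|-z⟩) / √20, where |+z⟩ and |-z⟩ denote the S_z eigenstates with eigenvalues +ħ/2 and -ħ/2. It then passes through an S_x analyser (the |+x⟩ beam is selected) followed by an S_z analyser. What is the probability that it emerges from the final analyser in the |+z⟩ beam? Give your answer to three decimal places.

0.050

First analyser (S_x): P(|+x⟩) = |⟨+x|ψ⟩|² = 4/40.
After stage 1 the state is |+x⟩; P(|+z⟩) = |⟨+z|+x⟩|² = 1/2.
Joint probability = 4/40 × 1/2 = 0.050.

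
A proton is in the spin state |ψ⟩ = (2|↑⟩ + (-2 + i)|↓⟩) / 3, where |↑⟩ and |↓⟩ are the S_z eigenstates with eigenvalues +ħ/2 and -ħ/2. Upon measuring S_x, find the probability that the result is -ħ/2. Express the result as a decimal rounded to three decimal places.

|-x⟩ = (|↑⟩ - |↓⟩)/√2, so ⟨-x|ψ⟩ = (4 - i) / (√2·3).
P = |4 - i|² / 18 = 17/18.

0.944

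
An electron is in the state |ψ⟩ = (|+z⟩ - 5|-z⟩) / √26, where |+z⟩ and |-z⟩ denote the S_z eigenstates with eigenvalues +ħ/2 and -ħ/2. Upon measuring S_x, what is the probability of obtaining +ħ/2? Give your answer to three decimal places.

0.308

|+x⟩ = (|+z⟩ + |-z⟩)/√2, so ⟨+x|ψ⟩ = (-4) / (√2·√26).
P = |-4|² / 52 = 16/52.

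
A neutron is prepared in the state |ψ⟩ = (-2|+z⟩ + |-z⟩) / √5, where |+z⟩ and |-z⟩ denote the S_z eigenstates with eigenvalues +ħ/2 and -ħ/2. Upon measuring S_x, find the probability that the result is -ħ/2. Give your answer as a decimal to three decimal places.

|-x⟩ = (|+z⟩ - |-z⟩)/√2, so ⟨-x|ψ⟩ = (-3) / (√2·√5).
P = |-3|² / 10 = 9/10.

0.900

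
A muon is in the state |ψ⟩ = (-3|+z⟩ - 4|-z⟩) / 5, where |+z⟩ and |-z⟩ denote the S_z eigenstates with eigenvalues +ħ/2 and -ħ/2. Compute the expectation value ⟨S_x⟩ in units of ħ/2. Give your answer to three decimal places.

0.960

⟨σ_x⟩ = 2 Re(a* b)/(|a|²+|b|²) with a = -3, b = -4.
a* b = 12, so ⟨σ_x⟩ = 24/25.
⟨S_x⟩ = (ħ/2)·⟨σ_x⟩.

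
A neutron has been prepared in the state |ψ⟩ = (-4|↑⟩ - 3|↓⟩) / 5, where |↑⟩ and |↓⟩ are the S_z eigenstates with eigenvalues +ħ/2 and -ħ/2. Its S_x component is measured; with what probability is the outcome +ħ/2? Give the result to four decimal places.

0.9800

|+x⟩ = (|↑⟩ + |↓⟩)/√2, so ⟨+x|ψ⟩ = (-7) / (√2·5).
P = |-7|² / 50 = 49/50.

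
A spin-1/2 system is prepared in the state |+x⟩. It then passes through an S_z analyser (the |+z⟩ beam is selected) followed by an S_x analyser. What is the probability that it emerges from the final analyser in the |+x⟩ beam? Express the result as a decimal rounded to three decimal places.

First analyser (S_z): from |+x⟩, P(|+z⟩) = 1/2.
After stage 1 the state is |+z⟩; P(|+x⟩) = |⟨+x|+z⟩|² = 1/2.
Joint probability = 1/2 × 1/2 = 0.250.

0.250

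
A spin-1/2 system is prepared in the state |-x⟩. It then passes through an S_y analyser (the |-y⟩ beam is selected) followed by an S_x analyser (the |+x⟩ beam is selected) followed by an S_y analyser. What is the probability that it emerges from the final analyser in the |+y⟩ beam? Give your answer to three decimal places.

0.125

First analyser (S_y): from |-x⟩, P(|-y⟩) = 1/2.
After stage 1 the state is |-y⟩; P(|+x⟩) = |⟨+x|-y⟩|² = 1/2.
After stage 2 the state is |+x⟩; P(|+y⟩) = |⟨+y|+x⟩|² = 1/2.
Joint probability = 1/2 × 1/2 × 1/2 = 0.125.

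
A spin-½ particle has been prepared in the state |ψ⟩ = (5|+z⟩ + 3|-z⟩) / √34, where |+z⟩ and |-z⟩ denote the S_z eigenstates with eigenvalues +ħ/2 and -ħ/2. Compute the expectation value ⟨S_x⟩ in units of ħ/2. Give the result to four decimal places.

⟨σ_x⟩ = 2 Re(a* b)/(|a|²+|b|²) with a = 5, b = 3.
a* b = 15, so ⟨σ_x⟩ = 30/34.
⟨S_x⟩ = (ħ/2)·⟨σ_x⟩.

0.8824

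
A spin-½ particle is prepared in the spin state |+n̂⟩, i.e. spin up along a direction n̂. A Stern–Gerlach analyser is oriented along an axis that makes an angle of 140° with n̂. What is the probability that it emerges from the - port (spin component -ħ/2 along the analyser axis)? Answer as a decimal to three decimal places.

0.883

For spin-½, the probability of finding spin-up along an axis at angle θ to the initial spin direction is cos²(θ/2); spin-down is sin²(θ/2).
θ = 140°, so P = sin²(70°) ≈ 0.883.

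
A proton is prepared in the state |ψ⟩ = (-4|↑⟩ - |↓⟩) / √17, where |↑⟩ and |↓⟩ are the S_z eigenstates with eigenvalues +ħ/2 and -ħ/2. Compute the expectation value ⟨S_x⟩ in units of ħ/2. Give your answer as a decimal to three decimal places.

0.471

⟨σ_x⟩ = 2 Re(a* b)/(|a|²+|b|²) with a = -4, b = -1.
a* b = 4, so ⟨σ_x⟩ = 8/17.
⟨S_x⟩ = (ħ/2)·⟨σ_x⟩.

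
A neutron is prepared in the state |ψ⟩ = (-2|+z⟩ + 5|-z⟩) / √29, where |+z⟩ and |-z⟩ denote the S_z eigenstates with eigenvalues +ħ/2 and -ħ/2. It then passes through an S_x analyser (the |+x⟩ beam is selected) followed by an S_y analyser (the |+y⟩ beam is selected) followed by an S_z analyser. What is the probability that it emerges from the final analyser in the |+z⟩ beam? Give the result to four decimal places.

First analyser (S_x): P(|+x⟩) = |⟨+x|ψ⟩|² = 9/58.
After stage 1 the state is |+x⟩; P(|+y⟩) = |⟨+y|+x⟩|² = 1/2.
After stage 2 the state is |+y⟩; P(|+z⟩) = |⟨+z|+y⟩|² = 1/2.
Joint probability = 9/58 × 1/2 × 1/2 = 0.0388.

0.0388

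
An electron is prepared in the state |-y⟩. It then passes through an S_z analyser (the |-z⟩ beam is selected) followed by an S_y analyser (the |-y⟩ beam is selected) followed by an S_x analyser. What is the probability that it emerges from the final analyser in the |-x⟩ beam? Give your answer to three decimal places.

0.125

First analyser (S_z): from |-y⟩, P(|-z⟩) = 1/2.
After stage 1 the state is |-z⟩; P(|-y⟩) = |⟨-y|-z⟩|² = 1/2.
After stage 2 the state is |-y⟩; P(|-x⟩) = |⟨-x|-y⟩|² = 1/2.
Joint probability = 1/2 × 1/2 × 1/2 = 0.125.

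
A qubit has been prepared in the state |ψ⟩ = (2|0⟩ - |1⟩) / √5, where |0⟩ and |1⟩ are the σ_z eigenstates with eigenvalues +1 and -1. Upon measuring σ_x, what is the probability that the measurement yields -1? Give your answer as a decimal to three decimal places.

|-x⟩ = (|0⟩ - |1⟩)/√2, so ⟨-x|ψ⟩ = (3) / (√2·√5).
P = |3|² / 10 = 9/10.

0.900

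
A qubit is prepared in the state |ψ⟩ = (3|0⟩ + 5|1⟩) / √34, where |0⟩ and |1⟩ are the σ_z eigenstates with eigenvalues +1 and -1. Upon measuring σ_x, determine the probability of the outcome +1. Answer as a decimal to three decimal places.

0.941

|+x⟩ = (|0⟩ + |1⟩)/√2, so ⟨+x|ψ⟩ = (8) / (√2·√34).
P = |8|² / 68 = 64/68.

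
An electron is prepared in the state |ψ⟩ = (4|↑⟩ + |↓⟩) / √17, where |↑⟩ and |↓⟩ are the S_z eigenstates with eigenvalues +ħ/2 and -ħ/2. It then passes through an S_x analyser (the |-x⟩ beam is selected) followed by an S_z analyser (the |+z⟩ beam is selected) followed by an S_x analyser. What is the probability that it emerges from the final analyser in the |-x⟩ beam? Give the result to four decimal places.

0.0662

First analyser (S_x): P(|-x⟩) = |⟨-x|ψ⟩|² = 9/34.
After stage 1 the state is |-x⟩; P(|+z⟩) = |⟨+z|-x⟩|² = 1/2.
After stage 2 the state is |+z⟩; P(|-x⟩) = |⟨-x|+z⟩|² = 1/2.
Joint probability = 9/34 × 1/2 × 1/2 = 0.0662.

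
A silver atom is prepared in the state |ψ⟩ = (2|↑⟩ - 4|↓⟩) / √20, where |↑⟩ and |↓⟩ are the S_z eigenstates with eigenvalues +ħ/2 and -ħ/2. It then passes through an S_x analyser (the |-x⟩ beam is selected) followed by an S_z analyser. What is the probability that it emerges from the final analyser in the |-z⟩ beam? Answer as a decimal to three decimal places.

0.450

First analyser (S_x): P(|-x⟩) = |⟨-x|ψ⟩|² = 36/40.
After stage 1 the state is |-x⟩; P(|-z⟩) = |⟨-z|-x⟩|² = 1/2.
Joint probability = 36/40 × 1/2 = 0.450.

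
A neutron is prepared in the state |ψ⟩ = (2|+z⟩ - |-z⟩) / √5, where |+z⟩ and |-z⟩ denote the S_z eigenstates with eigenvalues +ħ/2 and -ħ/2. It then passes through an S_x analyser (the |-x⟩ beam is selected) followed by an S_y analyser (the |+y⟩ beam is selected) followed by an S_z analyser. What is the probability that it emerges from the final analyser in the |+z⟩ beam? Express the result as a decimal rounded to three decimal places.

First analyser (S_x): P(|-x⟩) = |⟨-x|ψ⟩|² = 9/10.
After stage 1 the state is |-x⟩; P(|+y⟩) = |⟨+y|-x⟩|² = 1/2.
After stage 2 the state is |+y⟩; P(|+z⟩) = |⟨+z|+y⟩|² = 1/2.
Joint probability = 9/10 × 1/2 × 1/2 = 0.225.

0.225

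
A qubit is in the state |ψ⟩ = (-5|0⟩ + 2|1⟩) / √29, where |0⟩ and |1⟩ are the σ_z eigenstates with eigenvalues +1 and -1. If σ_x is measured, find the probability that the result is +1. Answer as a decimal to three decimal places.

0.155

|+x⟩ = (|0⟩ + |1⟩)/√2, so ⟨+x|ψ⟩ = (-3) / (√2·√29).
P = |-3|² / 58 = 9/58.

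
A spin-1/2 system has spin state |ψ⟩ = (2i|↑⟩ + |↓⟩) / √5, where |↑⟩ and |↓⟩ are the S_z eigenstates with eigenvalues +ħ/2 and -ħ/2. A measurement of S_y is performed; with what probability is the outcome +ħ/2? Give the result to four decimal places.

0.1000

|+y⟩ = (|↑⟩ + i|↓⟩)/√2, so ⟨+y|ψ⟩ = (i) / (√2·√5).
P = |i|² / 10 = 1/10.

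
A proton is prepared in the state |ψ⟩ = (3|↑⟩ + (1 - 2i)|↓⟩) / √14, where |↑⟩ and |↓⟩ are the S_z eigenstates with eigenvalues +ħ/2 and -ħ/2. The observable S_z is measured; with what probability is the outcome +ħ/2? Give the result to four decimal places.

0.6429

The +ħ/2 outcome corresponds to |↑⟩. Its amplitude in |ψ⟩ is 3/√14.
P = |3|² / 14 = 9/14.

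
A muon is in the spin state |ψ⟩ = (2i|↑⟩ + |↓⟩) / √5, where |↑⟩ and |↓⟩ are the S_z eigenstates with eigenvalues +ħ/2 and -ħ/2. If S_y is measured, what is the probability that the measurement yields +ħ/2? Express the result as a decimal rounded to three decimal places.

0.100

|+y⟩ = (|↑⟩ + i|↓⟩)/√2, so ⟨+y|ψ⟩ = (i) / (√2·√5).
P = |i|² / 10 = 1/10.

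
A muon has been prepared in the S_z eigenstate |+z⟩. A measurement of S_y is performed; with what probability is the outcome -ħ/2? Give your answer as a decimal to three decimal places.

0.500

In the S_z basis, |+z⟩ = |↑⟩ and |-y⟩ = (|↑⟩ - i|↓⟩)/√2.
|⟨-y|+z⟩|² = 1/2.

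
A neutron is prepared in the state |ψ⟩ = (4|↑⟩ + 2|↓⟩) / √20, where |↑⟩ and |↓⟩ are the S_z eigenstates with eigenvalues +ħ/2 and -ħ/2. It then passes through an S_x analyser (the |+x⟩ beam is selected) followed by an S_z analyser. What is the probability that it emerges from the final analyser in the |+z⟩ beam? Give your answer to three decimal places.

First analyser (S_x): P(|+x⟩) = |⟨+x|ψ⟩|² = 36/40.
After stage 1 the state is |+x⟩; P(|+z⟩) = |⟨+z|+x⟩|² = 1/2.
Joint probability = 36/40 × 1/2 = 0.450.

0.450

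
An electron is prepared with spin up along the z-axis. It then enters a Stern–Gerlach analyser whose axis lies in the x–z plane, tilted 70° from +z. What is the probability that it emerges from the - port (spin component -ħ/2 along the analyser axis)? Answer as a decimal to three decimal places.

For spin-½, the probability of finding spin-up along an axis at angle θ to the initial spin direction is cos²(θ/2); spin-down is sin²(θ/2).
θ = 70°, so P = sin²(35°) ≈ 0.329.

0.329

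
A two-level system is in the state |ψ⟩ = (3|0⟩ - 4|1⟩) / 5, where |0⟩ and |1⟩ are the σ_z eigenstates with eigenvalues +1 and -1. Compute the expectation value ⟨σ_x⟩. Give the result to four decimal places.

⟨σ_x⟩ = 2 Re(a* b)/(|a|²+|b|²) with a = 3, b = -4.
a* b = -12, so ⟨σ_x⟩ = -24/25.

-0.9600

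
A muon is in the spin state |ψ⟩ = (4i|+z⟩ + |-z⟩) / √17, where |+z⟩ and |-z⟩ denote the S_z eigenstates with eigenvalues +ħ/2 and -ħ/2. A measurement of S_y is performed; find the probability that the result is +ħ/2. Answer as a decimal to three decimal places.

|+y⟩ = (|+z⟩ + i|-z⟩)/√2, so ⟨+y|ψ⟩ = (3i) / (√2·√17).
P = |3i|² / 34 = 9/34.

0.265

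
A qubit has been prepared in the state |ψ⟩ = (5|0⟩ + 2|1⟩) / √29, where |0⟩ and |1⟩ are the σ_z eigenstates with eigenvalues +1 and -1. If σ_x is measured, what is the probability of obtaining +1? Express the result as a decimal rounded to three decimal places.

|+x⟩ = (|0⟩ + |1⟩)/√2, so ⟨+x|ψ⟩ = (7) / (√2·√29).
P = |7|² / 58 = 49/58.

0.845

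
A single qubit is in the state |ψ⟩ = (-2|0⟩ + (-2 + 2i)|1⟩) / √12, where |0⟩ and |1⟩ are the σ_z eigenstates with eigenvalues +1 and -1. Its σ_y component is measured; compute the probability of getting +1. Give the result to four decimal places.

|+y⟩ = (|0⟩ + i|1⟩)/√2, so ⟨+y|ψ⟩ = (2i) / (√2·√12).
P = |2i|² / 24 = 4/24.

0.1667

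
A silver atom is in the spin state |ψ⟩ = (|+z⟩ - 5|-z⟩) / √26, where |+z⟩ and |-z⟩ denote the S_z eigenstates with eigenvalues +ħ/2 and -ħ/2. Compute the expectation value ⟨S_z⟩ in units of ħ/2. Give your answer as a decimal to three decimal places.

-0.923

⟨σ_z⟩ = |a|² - |b|² divided by |a|²+|b|², with a, b the |+z⟩, |-z⟩ amplitudes.
= (1 - 25)/26 = -24/26.
⟨S_z⟩ = (ħ/2)·⟨σ_z⟩.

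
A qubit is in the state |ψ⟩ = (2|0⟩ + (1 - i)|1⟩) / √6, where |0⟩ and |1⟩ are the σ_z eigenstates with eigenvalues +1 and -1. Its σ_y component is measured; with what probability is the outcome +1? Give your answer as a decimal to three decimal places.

0.167

|+y⟩ = (|0⟩ + i|1⟩)/√2, so ⟨+y|ψ⟩ = (1 - i) / (√2·√6).
P = |1 - i|² / 12 = 2/12.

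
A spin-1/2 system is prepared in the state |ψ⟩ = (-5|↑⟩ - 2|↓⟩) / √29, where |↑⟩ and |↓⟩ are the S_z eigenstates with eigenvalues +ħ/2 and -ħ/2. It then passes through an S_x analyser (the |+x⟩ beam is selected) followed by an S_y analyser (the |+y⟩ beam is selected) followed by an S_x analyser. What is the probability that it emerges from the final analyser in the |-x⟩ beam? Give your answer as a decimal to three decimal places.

First analyser (S_x): P(|+x⟩) = |⟨+x|ψ⟩|² = 49/58.
After stage 1 the state is |+x⟩; P(|+y⟩) = |⟨+y|+x⟩|² = 1/2.
After stage 2 the state is |+y⟩; P(|-x⟩) = |⟨-x|+y⟩|² = 1/2.
Joint probability = 49/58 × 1/2 × 1/2 = 0.211.

0.211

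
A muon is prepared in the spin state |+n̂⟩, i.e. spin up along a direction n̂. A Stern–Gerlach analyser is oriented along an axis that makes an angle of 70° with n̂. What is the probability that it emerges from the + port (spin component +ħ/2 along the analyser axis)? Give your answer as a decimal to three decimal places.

For spin-½, the probability of finding spin-up along an axis at angle θ to the initial spin direction is cos²(θ/2); spin-down is sin²(θ/2).
θ = 70°, so P = cos²(35°) ≈ 0.671.

0.671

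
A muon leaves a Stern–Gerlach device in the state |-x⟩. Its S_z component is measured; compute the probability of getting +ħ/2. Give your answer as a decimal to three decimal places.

In the S_z basis, |-x⟩ = (|+z⟩ - |-z⟩)/√2 and |+z⟩ = |+z⟩.
|⟨+z|-x⟩|² = 1/2.

0.500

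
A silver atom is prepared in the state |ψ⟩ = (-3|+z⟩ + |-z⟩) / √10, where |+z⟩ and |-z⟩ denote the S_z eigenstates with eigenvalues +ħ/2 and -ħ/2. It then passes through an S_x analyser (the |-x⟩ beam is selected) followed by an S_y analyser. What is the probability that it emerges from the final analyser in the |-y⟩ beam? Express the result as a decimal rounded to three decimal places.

0.400

First analyser (S_x): P(|-x⟩) = |⟨-x|ψ⟩|² = 16/20.
After stage 1 the state is |-x⟩; P(|-y⟩) = |⟨-y|-x⟩|² = 1/2.
Joint probability = 16/20 × 1/2 = 0.400.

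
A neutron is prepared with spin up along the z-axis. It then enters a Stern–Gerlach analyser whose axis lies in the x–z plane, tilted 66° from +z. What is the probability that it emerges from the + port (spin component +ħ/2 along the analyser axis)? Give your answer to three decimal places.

For spin-½, the probability of finding spin-up along an axis at angle θ to the initial spin direction is cos²(θ/2); spin-down is sin²(θ/2).
θ = 66°, so P = cos²(33°) ≈ 0.703.

0.703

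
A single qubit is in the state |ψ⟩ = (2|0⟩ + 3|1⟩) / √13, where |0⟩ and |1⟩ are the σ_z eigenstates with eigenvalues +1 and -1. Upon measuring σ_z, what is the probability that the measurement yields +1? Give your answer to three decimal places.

The +1 outcome corresponds to |0⟩. Its amplitude in |ψ⟩ is 2/√13.
P = |2|² / 13 = 4/13.

0.308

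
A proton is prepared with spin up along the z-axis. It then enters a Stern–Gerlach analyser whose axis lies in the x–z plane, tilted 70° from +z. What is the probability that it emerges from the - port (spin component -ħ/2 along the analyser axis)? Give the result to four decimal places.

For spin-½, the probability of finding spin-up along an axis at angle θ to the initial spin direction is cos²(θ/2); spin-down is sin²(θ/2).
θ = 70°, so P = sin²(35°) ≈ 0.3290.

0.3290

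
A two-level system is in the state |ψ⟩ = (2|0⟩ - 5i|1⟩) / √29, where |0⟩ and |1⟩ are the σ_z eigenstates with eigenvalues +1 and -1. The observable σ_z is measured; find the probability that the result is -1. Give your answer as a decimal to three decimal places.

0.862

The -1 outcome corresponds to |1⟩. Its amplitude in |ψ⟩ is -5i/√29.
P = |-5i|² / 29 = 25/29.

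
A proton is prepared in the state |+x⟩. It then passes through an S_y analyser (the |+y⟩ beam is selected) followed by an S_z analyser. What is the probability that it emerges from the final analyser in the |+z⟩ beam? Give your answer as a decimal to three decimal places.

0.250

First analyser (S_y): from |+x⟩, P(|+y⟩) = 1/2.
After stage 1 the state is |+y⟩; P(|+z⟩) = |⟨+z|+y⟩|² = 1/2.
Joint probability = 1/2 × 1/2 = 0.250.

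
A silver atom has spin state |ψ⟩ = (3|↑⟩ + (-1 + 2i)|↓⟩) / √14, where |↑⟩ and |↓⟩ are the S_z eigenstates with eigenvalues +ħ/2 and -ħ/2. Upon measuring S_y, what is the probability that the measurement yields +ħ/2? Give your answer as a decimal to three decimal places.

0.929

|+y⟩ = (|↑⟩ + i|↓⟩)/√2, so ⟨+y|ψ⟩ = (5 + i) / (√2·√14).
P = |5 + i|² / 28 = 26/28.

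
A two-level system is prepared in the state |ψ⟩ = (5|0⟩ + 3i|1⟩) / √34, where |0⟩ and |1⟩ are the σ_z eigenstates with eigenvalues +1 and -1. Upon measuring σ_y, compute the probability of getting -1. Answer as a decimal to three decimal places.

|-y⟩ = (|0⟩ - i|1⟩)/√2, so ⟨-y|ψ⟩ = (2) / (√2·√34).
P = |2|² / 68 = 4/68.

0.059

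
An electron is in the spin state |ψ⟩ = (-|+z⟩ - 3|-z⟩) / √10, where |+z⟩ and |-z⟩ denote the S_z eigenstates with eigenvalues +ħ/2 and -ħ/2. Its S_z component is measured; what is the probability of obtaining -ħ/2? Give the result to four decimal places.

The -ħ/2 outcome corresponds to |-z⟩. Its amplitude in |ψ⟩ is -3/√10.
P = |-3|² / 10 = 9/10.

0.9000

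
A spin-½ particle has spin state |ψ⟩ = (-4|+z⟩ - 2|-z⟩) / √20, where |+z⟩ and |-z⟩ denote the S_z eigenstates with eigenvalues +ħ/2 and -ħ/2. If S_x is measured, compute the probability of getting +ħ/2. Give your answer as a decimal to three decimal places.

|+x⟩ = (|+z⟩ + |-z⟩)/√2, so ⟨+x|ψ⟩ = (-6) / (√2·√20).
P = |-6|² / 40 = 36/40.

0.900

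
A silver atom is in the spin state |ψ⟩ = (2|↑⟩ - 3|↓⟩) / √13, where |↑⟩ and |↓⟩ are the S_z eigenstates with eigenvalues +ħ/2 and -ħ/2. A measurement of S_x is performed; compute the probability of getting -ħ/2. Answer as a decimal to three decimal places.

|-x⟩ = (|↑⟩ - |↓⟩)/√2, so ⟨-x|ψ⟩ = (5) / (√2·√13).
P = |5|² / 26 = 25/26.

0.962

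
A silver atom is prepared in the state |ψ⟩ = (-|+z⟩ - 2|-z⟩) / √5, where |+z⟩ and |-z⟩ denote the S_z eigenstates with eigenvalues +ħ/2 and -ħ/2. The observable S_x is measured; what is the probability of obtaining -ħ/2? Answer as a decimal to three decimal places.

0.100

|-x⟩ = (|+z⟩ - |-z⟩)/√2, so ⟨-x|ψ⟩ = (1) / (√2·√5).
P = |1|² / 10 = 1/10.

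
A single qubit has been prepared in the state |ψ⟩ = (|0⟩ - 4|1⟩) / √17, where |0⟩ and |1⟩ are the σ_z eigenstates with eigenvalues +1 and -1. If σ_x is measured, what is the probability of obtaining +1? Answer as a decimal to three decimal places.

0.265

|+x⟩ = (|0⟩ + |1⟩)/√2, so ⟨+x|ψ⟩ = (-3) / (√2·√17).
P = |-3|² / 34 = 9/34.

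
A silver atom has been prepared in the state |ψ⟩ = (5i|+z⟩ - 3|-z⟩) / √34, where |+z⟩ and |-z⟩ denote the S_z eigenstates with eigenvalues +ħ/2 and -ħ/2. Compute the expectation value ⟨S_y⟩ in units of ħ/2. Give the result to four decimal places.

⟨σ_y⟩ = 2 Im(a* b)/(|a|²+|b|²) with a = 5i, b = -3.
a* b = 15i, so ⟨σ_y⟩ = 30/34.
⟨S_y⟩ = (ħ/2)·⟨σ_y⟩.

0.8824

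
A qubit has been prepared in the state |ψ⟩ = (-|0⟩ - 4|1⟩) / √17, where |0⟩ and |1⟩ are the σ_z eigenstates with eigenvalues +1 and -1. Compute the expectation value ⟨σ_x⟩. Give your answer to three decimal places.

0.471

⟨σ_x⟩ = 2 Re(a* b)/(|a|²+|b|²) with a = -1, b = -4.
a* b = 4, so ⟨σ_x⟩ = 8/17.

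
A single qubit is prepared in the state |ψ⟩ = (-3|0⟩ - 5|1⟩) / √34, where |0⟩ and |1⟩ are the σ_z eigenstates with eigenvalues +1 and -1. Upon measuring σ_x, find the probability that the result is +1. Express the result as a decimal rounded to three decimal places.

|+x⟩ = (|0⟩ + |1⟩)/√2, so ⟨+x|ψ⟩ = (-8) / (√2·√34).
P = |-8|² / 68 = 64/68.

0.941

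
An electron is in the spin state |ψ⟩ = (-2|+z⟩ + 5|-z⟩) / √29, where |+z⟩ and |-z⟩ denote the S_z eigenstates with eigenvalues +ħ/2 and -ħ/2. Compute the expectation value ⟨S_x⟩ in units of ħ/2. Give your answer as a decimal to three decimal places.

-0.690

⟨σ_x⟩ = 2 Re(a* b)/(|a|²+|b|²) with a = -2, b = 5.
a* b = -10, so ⟨σ_x⟩ = -20/29.
⟨S_x⟩ = (ħ/2)·⟨σ_x⟩.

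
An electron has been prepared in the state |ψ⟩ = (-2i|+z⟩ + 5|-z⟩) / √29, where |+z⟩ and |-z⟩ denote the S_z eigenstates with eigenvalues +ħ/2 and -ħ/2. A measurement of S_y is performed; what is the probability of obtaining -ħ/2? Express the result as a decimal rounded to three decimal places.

|-y⟩ = (|+z⟩ - i|-z⟩)/√2, so ⟨-y|ψ⟩ = (3i) / (√2·√29).
P = |3i|² / 58 = 9/58.

0.155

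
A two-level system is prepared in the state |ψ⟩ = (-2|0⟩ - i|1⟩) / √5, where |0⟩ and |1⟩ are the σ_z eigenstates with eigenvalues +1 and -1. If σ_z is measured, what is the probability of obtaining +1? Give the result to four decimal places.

The +1 outcome corresponds to |0⟩. Its amplitude in |ψ⟩ is -2/√5.
P = |-2|² / 5 = 4/5.

0.8000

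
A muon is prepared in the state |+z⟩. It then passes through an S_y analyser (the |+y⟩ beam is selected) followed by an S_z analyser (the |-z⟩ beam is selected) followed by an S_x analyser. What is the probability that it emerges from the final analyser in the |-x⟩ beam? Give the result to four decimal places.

First analyser (S_y): from |+z⟩, P(|+y⟩) = 1/2.
After stage 1 the state is |+y⟩; P(|-z⟩) = |⟨-z|+y⟩|² = 1/2.
After stage 2 the state is |-z⟩; P(|-x⟩) = |⟨-x|-z⟩|² = 1/2.
Joint probability = 1/2 × 1/2 × 1/2 = 0.1250.

0.1250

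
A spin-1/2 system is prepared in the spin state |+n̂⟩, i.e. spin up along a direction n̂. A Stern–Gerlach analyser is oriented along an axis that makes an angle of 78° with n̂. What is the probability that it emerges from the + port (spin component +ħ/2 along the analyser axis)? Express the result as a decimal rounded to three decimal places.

For spin-½, the probability of finding spin-up along an axis at angle θ to the initial spin direction is cos²(θ/2); spin-down is sin²(θ/2).
θ = 78°, so P = cos²(39°) ≈ 0.604.

0.604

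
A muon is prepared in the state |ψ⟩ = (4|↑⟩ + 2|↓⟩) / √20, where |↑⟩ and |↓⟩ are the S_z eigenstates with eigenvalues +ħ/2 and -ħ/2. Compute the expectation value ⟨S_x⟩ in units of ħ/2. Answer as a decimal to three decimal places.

⟨σ_x⟩ = 2 Re(a* b)/(|a|²+|b|²) with a = 4, b = 2.
a* b = 8, so ⟨σ_x⟩ = 16/20.
⟨S_x⟩ = (ħ/2)·⟨σ_x⟩.

0.800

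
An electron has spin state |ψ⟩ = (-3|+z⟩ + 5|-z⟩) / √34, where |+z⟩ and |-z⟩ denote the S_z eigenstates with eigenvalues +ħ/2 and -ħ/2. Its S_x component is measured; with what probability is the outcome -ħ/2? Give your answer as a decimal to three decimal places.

0.941

|-x⟩ = (|+z⟩ - |-z⟩)/√2, so ⟨-x|ψ⟩ = (-8) / (√2·√34).
P = |-8|² / 68 = 64/68.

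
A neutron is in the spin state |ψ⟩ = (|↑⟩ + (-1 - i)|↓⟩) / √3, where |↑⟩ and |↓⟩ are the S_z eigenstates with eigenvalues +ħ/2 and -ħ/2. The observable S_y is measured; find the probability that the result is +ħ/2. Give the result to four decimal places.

|+y⟩ = (|↑⟩ + i|↓⟩)/√2, so ⟨+y|ψ⟩ = (i) / (√2·√3).
P = |i|² / 6 = 1/6.

0.1667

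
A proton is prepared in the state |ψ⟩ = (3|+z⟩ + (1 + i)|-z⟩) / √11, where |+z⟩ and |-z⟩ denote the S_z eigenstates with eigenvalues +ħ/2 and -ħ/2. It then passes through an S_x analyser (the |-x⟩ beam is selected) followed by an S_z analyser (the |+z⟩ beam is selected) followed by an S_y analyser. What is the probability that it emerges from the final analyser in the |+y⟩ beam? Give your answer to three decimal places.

First analyser (S_x): P(|-x⟩) = |⟨-x|ψ⟩|² = 5/22.
After stage 1 the state is |-x⟩; P(|+z⟩) = |⟨+z|-x⟩|² = 1/2.
After stage 2 the state is |+z⟩; P(|+y⟩) = |⟨+y|+z⟩|² = 1/2.
Joint probability = 5/22 × 1/2 × 1/2 = 0.057.

0.057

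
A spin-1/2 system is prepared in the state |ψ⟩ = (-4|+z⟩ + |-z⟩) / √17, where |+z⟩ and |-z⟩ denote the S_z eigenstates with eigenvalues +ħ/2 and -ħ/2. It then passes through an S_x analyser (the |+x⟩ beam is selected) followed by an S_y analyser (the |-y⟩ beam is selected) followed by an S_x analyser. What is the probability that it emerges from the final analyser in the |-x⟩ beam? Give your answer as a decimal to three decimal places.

0.066

First analyser (S_x): P(|+x⟩) = |⟨+x|ψ⟩|² = 9/34.
After stage 1 the state is |+x⟩; P(|-y⟩) = |⟨-y|+x⟩|² = 1/2.
After stage 2 the state is |-y⟩; P(|-x⟩) = |⟨-x|-y⟩|² = 1/2.
Joint probability = 9/34 × 1/2 × 1/2 = 0.066.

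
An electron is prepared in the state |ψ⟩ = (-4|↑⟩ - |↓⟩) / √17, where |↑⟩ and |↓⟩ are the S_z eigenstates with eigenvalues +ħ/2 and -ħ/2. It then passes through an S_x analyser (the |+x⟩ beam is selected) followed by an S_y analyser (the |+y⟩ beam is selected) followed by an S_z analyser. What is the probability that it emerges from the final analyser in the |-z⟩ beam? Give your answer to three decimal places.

0.184

First analyser (S_x): P(|+x⟩) = |⟨+x|ψ⟩|² = 25/34.
After stage 1 the state is |+x⟩; P(|+y⟩) = |⟨+y|+x⟩|² = 1/2.
After stage 2 the state is |+y⟩; P(|-z⟩) = |⟨-z|+y⟩|² = 1/2.
Joint probability = 25/34 × 1/2 × 1/2 = 0.184.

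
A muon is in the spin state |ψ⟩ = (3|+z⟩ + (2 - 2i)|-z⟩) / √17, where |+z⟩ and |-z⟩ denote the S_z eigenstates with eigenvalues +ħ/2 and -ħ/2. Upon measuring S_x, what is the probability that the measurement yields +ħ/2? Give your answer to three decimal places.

|+x⟩ = (|+z⟩ + |-z⟩)/√2, so ⟨+x|ψ⟩ = (5 - 2i) / (√2·√17).
P = |5 - 2i|² / 34 = 29/34.

0.853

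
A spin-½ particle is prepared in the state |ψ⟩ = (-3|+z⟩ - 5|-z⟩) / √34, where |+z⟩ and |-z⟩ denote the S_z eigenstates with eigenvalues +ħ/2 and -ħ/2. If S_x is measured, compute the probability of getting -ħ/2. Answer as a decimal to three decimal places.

|-x⟩ = (|+z⟩ - |-z⟩)/√2, so ⟨-x|ψ⟩ = (2) / (√2·√34).
P = |2|² / 68 = 4/68.

0.059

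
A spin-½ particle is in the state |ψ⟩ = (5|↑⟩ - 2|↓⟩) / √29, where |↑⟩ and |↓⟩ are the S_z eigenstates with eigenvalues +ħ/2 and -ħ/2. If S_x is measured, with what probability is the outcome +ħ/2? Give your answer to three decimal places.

0.155

|+x⟩ = (|↑⟩ + |↓⟩)/√2, so ⟨+x|ψ⟩ = (3) / (√2·√29).
P = |3|² / 58 = 9/58.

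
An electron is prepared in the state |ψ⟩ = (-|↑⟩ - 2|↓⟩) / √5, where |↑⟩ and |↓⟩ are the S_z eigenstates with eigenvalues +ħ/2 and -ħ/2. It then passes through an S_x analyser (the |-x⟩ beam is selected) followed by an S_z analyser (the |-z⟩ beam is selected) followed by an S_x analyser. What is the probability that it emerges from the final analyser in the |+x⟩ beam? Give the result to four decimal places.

First analyser (S_x): P(|-x⟩) = |⟨-x|ψ⟩|² = 1/10.
After stage 1 the state is |-x⟩; P(|-z⟩) = |⟨-z|-x⟩|² = 1/2.
After stage 2 the state is |-z⟩; P(|+x⟩) = |⟨+x|-z⟩|² = 1/2.
Joint probability = 1/10 × 1/2 × 1/2 = 0.0250.

0.0250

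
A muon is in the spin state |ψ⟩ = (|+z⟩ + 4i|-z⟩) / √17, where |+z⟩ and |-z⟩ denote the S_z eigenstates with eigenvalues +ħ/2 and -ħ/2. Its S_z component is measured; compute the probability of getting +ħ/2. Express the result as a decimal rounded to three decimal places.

0.059

The +ħ/2 outcome corresponds to |+z⟩. Its amplitude in |ψ⟩ is 1/√17.
P = |1|² / 17 = 1/17.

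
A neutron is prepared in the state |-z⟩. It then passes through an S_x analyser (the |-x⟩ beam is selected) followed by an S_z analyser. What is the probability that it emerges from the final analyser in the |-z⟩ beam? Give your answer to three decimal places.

First analyser (S_x): from |-z⟩, P(|-x⟩) = 1/2.
After stage 1 the state is |-x⟩; P(|-z⟩) = |⟨-z|-x⟩|² = 1/2.
Joint probability = 1/2 × 1/2 = 0.250.

0.250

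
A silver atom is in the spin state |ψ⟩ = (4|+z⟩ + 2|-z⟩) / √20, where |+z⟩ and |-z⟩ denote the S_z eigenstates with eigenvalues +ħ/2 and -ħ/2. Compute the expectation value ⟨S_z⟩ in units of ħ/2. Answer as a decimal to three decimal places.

⟨σ_z⟩ = |a|² - |b|² divided by |a|²+|b|², with a, b the |+z⟩, |-z⟩ amplitudes.
= (16 - 4)/20 = 12/20.
⟨S_z⟩ = (ħ/2)·⟨σ_z⟩.

0.600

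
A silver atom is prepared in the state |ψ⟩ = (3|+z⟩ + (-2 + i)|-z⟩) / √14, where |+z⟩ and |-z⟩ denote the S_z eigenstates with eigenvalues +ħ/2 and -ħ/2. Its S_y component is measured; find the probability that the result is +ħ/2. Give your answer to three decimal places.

|+y⟩ = (|+z⟩ + i|-z⟩)/√2, so ⟨+y|ψ⟩ = (4 + 2i) / (√2·√14).
P = |4 + 2i|² / 28 = 20/28.

0.714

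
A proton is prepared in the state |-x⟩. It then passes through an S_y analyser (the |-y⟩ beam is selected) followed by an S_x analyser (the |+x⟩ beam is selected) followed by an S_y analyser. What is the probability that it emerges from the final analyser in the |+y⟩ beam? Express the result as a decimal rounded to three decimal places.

First analyser (S_y): from |-x⟩, P(|-y⟩) = 1/2.
After stage 1 the state is |-y⟩; P(|+x⟩) = |⟨+x|-y⟩|² = 1/2.
After stage 2 the state is |+x⟩; P(|+y⟩) = |⟨+y|+x⟩|² = 1/2.
Joint probability = 1/2 × 1/2 × 1/2 = 0.125.

0.125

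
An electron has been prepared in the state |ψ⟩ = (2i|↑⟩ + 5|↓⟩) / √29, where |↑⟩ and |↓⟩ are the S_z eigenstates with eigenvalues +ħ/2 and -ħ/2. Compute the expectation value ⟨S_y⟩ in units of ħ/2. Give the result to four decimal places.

⟨σ_y⟩ = 2 Im(a* b)/(|a|²+|b|²) with a = 2i, b = 5.
a* b = -10i, so ⟨σ_y⟩ = -20/29.
⟨S_y⟩ = (ħ/2)·⟨σ_y⟩.

-0.6897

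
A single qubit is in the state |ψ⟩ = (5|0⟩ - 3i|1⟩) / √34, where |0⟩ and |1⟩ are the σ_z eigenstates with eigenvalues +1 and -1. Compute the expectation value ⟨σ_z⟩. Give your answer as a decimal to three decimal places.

0.471

⟨σ_z⟩ = |a|² - |b|² divided by |a|²+|b|², with a, b the |0⟩, |1⟩ amplitudes.
= (25 - 9)/34 = 16/34.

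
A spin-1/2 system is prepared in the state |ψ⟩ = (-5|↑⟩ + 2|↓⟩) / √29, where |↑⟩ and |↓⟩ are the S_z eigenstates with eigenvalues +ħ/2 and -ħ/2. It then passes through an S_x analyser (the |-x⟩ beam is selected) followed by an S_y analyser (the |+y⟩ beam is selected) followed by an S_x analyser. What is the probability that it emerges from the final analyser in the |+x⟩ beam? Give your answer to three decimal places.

0.211

First analyser (S_x): P(|-x⟩) = |⟨-x|ψ⟩|² = 49/58.
After stage 1 the state is |-x⟩; P(|+y⟩) = |⟨+y|-x⟩|² = 1/2.
After stage 2 the state is |+y⟩; P(|+x⟩) = |⟨+x|+y⟩|² = 1/2.
Joint probability = 49/58 × 1/2 × 1/2 = 0.211.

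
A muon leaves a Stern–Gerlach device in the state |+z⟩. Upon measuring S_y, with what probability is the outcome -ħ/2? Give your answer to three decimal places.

In the S_z basis, |+z⟩ = |↑⟩ and |-y⟩ = (|↑⟩ - i|↓⟩)/√2.
|⟨-y|+z⟩|² = 1/2.

0.500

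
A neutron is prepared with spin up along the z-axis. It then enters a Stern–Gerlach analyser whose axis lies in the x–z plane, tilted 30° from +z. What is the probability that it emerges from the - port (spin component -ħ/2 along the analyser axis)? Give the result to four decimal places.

0.0670

For spin-½, the probability of finding spin-up along an axis at angle θ to the initial spin direction is cos²(θ/2); spin-down is sin²(θ/2).
θ = 30°, so P = sin²(15°) ≈ 0.0670.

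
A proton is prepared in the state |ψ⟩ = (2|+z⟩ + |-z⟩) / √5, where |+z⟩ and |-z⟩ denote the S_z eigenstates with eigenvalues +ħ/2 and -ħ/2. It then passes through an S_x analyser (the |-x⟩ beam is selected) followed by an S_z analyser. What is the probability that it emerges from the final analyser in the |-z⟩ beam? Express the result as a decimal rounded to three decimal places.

First analyser (S_x): P(|-x⟩) = |⟨-x|ψ⟩|² = 1/10.
After stage 1 the state is |-x⟩; P(|-z⟩) = |⟨-z|-x⟩|² = 1/2.
Joint probability = 1/10 × 1/2 = 0.050.

0.050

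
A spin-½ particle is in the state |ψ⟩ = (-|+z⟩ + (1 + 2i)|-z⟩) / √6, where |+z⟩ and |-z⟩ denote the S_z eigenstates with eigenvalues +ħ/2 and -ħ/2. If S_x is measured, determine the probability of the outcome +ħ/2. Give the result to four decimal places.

0.3333

|+x⟩ = (|+z⟩ + |-z⟩)/√2, so ⟨+x|ψ⟩ = (2i) / (√2·√6).
P = |2i|² / 12 = 4/12.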